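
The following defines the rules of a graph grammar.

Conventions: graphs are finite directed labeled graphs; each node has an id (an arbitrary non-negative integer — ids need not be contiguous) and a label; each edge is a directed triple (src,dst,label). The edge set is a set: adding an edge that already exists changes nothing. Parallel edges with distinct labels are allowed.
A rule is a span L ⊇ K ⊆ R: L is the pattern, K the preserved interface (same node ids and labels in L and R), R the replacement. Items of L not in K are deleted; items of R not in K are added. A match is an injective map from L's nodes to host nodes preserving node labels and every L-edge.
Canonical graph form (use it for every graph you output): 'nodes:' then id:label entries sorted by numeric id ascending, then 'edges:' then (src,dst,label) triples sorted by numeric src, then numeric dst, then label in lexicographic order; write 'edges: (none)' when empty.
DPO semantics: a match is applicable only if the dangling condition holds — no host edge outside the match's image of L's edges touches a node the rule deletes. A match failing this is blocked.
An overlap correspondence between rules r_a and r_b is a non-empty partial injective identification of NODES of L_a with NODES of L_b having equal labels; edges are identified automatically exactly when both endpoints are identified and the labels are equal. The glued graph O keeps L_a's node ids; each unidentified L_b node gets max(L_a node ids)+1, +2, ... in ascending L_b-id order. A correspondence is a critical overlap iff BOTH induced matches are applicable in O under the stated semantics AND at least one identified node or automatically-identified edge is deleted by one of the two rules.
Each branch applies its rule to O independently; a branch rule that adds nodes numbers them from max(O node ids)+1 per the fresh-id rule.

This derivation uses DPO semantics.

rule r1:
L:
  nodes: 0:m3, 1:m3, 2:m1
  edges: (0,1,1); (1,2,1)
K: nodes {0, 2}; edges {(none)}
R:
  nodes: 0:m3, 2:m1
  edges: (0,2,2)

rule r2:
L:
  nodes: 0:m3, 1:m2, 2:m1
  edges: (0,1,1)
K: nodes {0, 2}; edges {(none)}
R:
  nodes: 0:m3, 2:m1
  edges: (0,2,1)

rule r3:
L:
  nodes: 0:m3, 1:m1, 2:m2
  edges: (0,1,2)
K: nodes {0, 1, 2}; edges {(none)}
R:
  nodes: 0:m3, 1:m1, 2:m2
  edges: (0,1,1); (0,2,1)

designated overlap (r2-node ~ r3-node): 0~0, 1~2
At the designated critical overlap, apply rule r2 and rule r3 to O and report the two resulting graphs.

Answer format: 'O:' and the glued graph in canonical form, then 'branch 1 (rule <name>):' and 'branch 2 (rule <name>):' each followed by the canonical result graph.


O:
nodes: 0:m3, 1:m2, 2:m1, 3:m1
edges: (0,1,1); (0,3,2)
branch 1 (rule r2):
nodes: 0:m3, 2:m1, 3:m1
edges: (0,2,1); (0,3,2)
branch 2 (rule r3):
nodes: 0:m3, 1:m2, 2:m1, 3:m1
edges: (0,1,1); (0,3,1)


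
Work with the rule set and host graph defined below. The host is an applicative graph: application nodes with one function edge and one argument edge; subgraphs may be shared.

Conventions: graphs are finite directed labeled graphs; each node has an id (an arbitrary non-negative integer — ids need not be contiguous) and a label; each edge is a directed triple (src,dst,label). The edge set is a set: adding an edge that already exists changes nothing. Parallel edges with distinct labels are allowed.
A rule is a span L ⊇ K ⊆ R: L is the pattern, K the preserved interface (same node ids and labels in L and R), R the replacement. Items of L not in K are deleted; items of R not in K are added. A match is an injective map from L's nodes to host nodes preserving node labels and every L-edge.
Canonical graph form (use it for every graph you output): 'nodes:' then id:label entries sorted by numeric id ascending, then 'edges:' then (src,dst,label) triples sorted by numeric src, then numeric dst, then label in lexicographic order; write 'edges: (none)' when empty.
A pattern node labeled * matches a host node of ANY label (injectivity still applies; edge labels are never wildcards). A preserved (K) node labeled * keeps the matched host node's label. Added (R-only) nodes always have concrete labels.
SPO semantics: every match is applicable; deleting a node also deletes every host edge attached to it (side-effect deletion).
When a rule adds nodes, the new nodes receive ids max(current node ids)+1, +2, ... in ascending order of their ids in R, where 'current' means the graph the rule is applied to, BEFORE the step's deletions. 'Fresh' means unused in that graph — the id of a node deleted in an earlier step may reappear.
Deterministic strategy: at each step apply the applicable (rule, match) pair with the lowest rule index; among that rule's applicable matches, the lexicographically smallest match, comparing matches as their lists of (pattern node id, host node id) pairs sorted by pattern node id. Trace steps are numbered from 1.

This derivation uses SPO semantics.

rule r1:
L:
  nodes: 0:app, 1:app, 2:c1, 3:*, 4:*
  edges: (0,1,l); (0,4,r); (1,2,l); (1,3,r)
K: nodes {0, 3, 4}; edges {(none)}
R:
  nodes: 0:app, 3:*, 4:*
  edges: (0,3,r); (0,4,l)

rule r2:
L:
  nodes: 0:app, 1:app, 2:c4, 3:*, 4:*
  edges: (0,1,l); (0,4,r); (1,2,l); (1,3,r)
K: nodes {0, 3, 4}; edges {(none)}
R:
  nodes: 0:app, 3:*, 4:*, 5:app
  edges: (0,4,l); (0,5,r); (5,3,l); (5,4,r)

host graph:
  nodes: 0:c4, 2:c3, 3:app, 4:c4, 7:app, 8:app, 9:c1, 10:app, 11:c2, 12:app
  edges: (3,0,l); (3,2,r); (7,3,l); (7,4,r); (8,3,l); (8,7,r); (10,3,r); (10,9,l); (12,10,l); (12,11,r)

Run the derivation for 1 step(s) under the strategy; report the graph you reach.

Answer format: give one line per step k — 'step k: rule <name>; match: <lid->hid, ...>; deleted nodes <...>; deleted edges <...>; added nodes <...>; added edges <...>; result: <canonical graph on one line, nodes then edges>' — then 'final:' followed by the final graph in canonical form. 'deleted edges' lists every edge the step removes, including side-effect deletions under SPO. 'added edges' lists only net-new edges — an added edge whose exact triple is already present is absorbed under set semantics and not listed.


step 1: rule r1; match: 0->12, 1->10, 2->9, 3->3, 4->11; deleted nodes 9, 10; deleted edges (10,3,r); (10,9,l); (12,10,l); (12,11,r); added nodes (none); added edges (12,3,r); (12,11,l); result: nodes: 0:c4, 2:c3, 3:app, 4:c4, 7:app, 8:app, 11:c2, 12:app edges: (3,0,l); (3,2,r); (7,3,l); (7,4,r); (8,3,l); (8,7,r); (12,3,r); (12,11,l)
final:
nodes: 0:c4, 2:c3, 3:app, 4:c4, 7:app, 8:app, 11:c2, 12:app
edges: (3,0,l); (3,2,r); (7,3,l); (7,4,r); (8,3,l); (8,7,r); (12,3,r); (12,11,l)


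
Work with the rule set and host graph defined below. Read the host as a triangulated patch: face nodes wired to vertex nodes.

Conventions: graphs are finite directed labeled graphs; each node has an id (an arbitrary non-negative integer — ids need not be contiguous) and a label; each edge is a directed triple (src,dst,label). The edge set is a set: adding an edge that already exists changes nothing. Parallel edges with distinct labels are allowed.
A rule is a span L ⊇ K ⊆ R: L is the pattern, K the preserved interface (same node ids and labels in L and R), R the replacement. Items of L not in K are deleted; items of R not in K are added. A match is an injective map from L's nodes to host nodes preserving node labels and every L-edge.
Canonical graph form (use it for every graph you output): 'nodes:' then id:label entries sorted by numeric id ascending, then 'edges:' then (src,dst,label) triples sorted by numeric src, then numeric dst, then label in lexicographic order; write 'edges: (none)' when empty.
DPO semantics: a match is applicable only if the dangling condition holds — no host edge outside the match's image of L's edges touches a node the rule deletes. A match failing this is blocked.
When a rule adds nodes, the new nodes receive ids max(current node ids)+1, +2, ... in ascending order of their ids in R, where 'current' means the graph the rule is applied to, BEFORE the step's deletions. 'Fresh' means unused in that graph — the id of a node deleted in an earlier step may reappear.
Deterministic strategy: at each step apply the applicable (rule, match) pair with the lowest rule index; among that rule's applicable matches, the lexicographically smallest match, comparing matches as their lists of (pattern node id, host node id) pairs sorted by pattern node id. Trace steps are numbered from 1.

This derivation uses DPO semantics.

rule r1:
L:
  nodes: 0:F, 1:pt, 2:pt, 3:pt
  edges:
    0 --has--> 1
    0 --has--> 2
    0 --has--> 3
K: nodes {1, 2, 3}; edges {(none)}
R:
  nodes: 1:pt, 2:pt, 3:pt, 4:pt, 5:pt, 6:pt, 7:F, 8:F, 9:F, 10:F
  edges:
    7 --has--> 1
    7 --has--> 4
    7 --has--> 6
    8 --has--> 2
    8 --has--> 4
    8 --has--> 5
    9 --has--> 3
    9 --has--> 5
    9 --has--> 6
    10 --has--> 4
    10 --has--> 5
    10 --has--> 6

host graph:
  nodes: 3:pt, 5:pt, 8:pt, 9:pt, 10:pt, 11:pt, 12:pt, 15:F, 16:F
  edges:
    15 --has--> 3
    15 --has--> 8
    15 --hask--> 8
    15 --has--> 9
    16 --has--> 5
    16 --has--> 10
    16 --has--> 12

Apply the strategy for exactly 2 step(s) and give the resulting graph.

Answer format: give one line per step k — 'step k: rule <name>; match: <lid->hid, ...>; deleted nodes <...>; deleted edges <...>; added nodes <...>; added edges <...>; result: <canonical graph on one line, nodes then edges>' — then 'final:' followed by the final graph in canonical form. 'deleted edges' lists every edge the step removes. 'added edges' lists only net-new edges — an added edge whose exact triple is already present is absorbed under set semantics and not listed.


step 1: rule r1; match: 0->16, 1->5, 2->10, 3->12; deleted nodes 16; deleted edges (16,5,has); (16,10,has); (16,12,has); added nodes 17, 18, 19, 20, 21, 22, 23; added edges (20,5,has); (20,17,has); (20,19,has); (21,10,has); (21,17,has); (21,18,has); (22,12,has); (22,18,has); (22,19,has); (23,17,has); (23,18,has); (23,19,has); result: nodes: 3:pt, 5:pt, 8:pt, 9:pt, 10:pt, 11:pt, 12:pt, 15:F, 17:pt, 18:pt, 19:pt, 20:F, 21:F, 22:F, 23:F edges: (15,3,has); (15,8,has); (15,8,hask); (15,9,has); (20,5,has); (20,17,has); (20,19,has); (21,10,has); (21,17,has); (21,18,has); (22,12,has); (22,18,has); (22,19,has); (23,17,has); (23,18,has); (23,19,has)
step 2: rule r1; match: 0->20, 1->5, 2->17, 3->19; deleted nodes 20; deleted edges (20,5,has); (20,17,has); (20,19,has); added nodes 24, 25, 26, 27, 28, 29, 30; added edges (27,5,has); (27,24,has); (27,26,has); (28,17,has); (28,24,has); (28,25,has); (29,19,has); (29,25,has); (29,26,has); (30,24,has); (30,25,has); (30,26,has); result: nodes: 3:pt, 5:pt, 8:pt, 9:pt, 10:pt, 11:pt, 12:pt, 15:F, 17:pt, 18:pt, 19:pt, 21:F, 22:F, 23:F, 24:pt, 25:pt, 26:pt, 27:F, 28:F, 29:F, 30:F edges: (15,3,has); (15,8,has); (15,8,hask); (15,9,has); (21,10,has); (21,17,has); (21,18,has); (22,12,has); (22,18,has); (22,19,has); (23,17,has); (23,18,has); (23,19,has); (27,5,has); (27,24,has); (27,26,has); (28,17,has); (28,24,has); (28,25,has); (29,19,has); (29,25,has); (29,26,has); (30,24,has); (30,25,has); (30,26,has)
final:
nodes: 3:pt, 5:pt, 8:pt, 9:pt, 10:pt, 11:pt, 12:pt, 15:F, 17:pt, 18:pt, 19:pt, 21:F, 22:F, 23:F, 24:pt, 25:pt, 26:pt, 27:F, 28:F, 29:F, 30:F
edges: (15,3,has); (15,8,has); (15,8,hask); (15,9,has); (21,10,has); (21,17,has); (21,18,has); (22,12,has); (22,18,has); (22,19,has); (23,17,has); (23,18,has); (23,19,has); (27,5,has); (27,24,has); (27,26,has); (28,17,has); (28,24,has); (28,25,has); (29,19,has); (29,25,has); (29,26,has); (30,24,has); (30,25,has); (30,26,has)


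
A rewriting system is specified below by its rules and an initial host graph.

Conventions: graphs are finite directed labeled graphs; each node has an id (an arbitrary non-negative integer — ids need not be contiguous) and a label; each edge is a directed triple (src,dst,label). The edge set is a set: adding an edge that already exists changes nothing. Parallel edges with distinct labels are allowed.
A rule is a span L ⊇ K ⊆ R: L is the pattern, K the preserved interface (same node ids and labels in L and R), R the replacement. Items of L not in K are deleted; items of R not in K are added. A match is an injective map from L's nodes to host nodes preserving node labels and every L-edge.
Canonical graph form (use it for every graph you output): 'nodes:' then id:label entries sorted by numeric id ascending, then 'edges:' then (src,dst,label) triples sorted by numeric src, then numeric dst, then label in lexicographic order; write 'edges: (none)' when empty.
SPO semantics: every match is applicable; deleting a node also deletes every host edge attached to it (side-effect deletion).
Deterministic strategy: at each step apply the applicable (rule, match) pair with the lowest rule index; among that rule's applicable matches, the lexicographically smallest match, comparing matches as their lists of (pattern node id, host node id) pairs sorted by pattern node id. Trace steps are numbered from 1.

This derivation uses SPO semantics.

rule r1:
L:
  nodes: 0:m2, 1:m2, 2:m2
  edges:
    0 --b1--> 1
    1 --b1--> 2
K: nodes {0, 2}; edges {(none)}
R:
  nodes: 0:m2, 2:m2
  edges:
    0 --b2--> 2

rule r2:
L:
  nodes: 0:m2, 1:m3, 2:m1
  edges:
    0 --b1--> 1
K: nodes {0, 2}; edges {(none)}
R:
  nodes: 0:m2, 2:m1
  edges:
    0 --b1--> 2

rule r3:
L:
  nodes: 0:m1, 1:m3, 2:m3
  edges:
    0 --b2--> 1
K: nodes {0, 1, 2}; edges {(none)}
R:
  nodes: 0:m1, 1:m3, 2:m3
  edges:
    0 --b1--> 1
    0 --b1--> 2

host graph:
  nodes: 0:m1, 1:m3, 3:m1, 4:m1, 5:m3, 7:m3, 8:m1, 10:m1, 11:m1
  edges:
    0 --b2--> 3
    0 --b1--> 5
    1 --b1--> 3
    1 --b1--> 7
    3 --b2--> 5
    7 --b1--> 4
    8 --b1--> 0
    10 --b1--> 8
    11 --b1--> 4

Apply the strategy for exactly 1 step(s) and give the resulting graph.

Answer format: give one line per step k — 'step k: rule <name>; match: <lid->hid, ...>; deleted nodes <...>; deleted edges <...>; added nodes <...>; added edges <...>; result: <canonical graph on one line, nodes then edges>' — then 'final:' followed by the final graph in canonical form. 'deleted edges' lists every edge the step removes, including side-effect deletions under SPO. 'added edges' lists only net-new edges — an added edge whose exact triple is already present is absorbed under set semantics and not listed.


step 1: rule r3; match: 0->3, 1->5, 2->1; deleted nodes (none); deleted edges (3,5,b2); added nodes (none); added edges (3,1,b1); (3,5,b1); result: nodes: 0:m1, 1:m3, 3:m1, 4:m1, 5:m3, 7:m3, 8:m1, 10:m1, 11:m1 edges: (0,3,b2); (0,5,b1); (1,3,b1); (1,7,b1); (3,1,b1); (3,5,b1); (7,4,b1); (8,0,b1); (10,8,b1); (11,4,b1)
final:
nodes: 0:m1, 1:m3, 3:m1, 4:m1, 5:m3, 7:m3, 8:m1, 10:m1, 11:m1
edges: (0,3,b2); (0,5,b1); (1,3,b1); (1,7,b1); (3,1,b1); (3,5,b1); (7,4,b1); (8,0,b1); (10,8,b1); (11,4,b1)


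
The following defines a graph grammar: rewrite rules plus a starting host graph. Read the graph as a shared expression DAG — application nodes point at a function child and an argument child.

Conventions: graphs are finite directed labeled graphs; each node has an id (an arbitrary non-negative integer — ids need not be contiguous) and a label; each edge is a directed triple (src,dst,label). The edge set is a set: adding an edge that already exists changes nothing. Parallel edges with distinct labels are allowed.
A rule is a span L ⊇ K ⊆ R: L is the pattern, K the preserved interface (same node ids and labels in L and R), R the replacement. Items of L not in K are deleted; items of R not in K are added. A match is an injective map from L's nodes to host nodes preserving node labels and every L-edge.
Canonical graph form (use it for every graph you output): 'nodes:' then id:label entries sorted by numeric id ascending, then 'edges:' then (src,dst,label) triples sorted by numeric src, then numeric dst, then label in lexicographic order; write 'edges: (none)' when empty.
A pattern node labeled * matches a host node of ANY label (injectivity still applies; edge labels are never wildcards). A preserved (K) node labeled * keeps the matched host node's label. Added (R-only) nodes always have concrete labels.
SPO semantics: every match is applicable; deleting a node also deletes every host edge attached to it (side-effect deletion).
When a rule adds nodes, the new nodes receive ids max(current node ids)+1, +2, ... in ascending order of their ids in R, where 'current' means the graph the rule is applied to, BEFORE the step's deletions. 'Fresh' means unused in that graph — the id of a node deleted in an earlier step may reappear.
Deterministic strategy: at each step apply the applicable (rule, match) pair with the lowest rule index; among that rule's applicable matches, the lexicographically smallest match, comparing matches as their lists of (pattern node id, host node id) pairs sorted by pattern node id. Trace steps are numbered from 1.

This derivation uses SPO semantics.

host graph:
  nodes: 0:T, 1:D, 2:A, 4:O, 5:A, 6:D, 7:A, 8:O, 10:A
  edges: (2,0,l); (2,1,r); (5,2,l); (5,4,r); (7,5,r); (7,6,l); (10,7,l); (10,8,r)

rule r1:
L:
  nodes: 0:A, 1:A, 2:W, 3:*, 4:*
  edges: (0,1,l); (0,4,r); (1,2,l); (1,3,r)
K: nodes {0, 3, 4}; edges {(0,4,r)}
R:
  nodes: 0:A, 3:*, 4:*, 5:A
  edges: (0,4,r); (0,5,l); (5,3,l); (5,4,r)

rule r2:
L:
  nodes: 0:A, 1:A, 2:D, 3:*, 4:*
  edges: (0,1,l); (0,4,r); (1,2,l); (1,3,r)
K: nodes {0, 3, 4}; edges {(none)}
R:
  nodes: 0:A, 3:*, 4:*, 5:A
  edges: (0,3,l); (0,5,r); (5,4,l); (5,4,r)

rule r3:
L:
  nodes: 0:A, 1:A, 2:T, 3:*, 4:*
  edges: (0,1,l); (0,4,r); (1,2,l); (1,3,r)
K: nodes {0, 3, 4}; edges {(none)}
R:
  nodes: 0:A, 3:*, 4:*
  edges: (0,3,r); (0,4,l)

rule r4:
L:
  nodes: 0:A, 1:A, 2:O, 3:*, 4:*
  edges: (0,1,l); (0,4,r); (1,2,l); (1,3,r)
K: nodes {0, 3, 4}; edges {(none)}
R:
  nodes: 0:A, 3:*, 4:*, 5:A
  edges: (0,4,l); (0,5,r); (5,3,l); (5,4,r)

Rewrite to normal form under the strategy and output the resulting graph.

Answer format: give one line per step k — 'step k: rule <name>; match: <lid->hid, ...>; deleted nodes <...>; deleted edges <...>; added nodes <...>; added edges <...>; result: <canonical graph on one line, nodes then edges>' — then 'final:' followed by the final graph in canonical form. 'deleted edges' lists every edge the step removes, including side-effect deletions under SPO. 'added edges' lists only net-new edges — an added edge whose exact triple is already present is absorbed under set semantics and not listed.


step 1: rule r2; match: 0->10, 1->7, 2->6, 3->5, 4->8; deleted nodes 6, 7; deleted edges (7,5,r); (7,6,l); (10,7,l); (10,8,r); added nodes 11; added edges (10,5,l); (10,11,r); (11,8,l); (11,8,r); result: nodes: 0:T, 1:D, 2:A, 4:O, 5:A, 8:O, 10:A, 11:A edges: (2,0,l); (2,1,r); (5,2,l); (5,4,r); (10,5,l); (10,11,r); (11,8,l); (11,8,r)
step 2: rule r3; match: 0->5, 1->2, 2->0, 3->1, 4->4; deleted nodes 0, 2; deleted edges (2,0,l); (2,1,r); (5,2,l); (5,4,r); added nodes (none); added edges (5,1,r); (5,4,l); result: nodes: 1:D, 4:O, 5:A, 8:O, 10:A, 11:A edges: (5,1,r); (5,4,l); (10,5,l); (10,11,r); (11,8,l); (11,8,r)
step 3: rule r4; match: 0->10, 1->5, 2->4, 3->1, 4->11; deleted nodes 4, 5; deleted edges (5,1,r); (5,4,l); (10,5,l); (10,11,r); added nodes 12; added edges (10,11,l); (10,12,r); (12,1,l); (12,11,r); result: nodes: 1:D, 8:O, 10:A, 11:A, 12:A edges: (10,11,l); (10,12,r); (11,8,l); (11,8,r); (12,1,l); (12,11,r)
final:
nodes: 1:D, 8:O, 10:A, 11:A, 12:A
edges: (10,11,l); (10,12,r); (11,8,l); (11,8,r); (12,1,l); (12,11,r)


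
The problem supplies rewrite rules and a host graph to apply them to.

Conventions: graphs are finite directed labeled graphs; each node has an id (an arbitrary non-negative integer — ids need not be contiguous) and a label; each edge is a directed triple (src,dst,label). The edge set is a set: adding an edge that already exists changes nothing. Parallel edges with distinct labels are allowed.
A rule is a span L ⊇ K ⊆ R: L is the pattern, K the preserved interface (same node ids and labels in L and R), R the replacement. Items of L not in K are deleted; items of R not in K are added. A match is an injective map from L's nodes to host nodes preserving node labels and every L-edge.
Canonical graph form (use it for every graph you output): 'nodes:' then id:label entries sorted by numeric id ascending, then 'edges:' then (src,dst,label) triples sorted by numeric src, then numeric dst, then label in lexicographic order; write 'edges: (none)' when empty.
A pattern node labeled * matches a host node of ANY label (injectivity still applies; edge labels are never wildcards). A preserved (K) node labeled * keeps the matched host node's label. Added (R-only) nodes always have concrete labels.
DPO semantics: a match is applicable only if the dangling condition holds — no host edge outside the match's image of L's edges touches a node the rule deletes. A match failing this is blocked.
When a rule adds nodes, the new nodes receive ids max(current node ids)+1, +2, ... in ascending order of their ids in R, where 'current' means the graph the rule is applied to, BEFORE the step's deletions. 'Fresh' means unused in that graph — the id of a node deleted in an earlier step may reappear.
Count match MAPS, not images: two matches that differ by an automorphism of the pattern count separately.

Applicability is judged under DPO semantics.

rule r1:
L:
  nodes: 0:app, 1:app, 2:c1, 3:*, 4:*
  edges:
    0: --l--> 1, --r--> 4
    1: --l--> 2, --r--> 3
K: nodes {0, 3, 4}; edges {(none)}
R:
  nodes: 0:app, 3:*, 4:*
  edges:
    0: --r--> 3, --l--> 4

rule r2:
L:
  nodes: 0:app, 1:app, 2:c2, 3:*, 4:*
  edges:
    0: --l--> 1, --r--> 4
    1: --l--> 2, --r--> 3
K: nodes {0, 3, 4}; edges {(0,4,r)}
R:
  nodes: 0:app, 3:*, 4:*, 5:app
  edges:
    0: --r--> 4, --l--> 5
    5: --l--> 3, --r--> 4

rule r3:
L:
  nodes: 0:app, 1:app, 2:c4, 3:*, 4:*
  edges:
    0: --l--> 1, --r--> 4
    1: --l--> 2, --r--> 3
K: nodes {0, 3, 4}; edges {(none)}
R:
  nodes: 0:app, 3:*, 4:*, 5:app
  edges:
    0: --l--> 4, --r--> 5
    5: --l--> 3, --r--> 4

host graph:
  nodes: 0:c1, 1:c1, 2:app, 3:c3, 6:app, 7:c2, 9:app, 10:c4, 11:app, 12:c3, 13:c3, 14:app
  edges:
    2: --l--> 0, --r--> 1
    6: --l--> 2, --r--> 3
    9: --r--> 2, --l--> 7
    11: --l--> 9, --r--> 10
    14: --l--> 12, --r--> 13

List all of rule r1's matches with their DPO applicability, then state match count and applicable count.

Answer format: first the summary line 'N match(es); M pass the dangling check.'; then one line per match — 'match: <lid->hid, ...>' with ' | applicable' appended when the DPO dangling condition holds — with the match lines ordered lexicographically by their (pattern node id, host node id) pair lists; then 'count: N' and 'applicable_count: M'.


1 match(es); 0 pass the dangling check.
match: 0->6, 1->2, 2->0, 3->1, 4->3
count: 1
applicable_count: 0


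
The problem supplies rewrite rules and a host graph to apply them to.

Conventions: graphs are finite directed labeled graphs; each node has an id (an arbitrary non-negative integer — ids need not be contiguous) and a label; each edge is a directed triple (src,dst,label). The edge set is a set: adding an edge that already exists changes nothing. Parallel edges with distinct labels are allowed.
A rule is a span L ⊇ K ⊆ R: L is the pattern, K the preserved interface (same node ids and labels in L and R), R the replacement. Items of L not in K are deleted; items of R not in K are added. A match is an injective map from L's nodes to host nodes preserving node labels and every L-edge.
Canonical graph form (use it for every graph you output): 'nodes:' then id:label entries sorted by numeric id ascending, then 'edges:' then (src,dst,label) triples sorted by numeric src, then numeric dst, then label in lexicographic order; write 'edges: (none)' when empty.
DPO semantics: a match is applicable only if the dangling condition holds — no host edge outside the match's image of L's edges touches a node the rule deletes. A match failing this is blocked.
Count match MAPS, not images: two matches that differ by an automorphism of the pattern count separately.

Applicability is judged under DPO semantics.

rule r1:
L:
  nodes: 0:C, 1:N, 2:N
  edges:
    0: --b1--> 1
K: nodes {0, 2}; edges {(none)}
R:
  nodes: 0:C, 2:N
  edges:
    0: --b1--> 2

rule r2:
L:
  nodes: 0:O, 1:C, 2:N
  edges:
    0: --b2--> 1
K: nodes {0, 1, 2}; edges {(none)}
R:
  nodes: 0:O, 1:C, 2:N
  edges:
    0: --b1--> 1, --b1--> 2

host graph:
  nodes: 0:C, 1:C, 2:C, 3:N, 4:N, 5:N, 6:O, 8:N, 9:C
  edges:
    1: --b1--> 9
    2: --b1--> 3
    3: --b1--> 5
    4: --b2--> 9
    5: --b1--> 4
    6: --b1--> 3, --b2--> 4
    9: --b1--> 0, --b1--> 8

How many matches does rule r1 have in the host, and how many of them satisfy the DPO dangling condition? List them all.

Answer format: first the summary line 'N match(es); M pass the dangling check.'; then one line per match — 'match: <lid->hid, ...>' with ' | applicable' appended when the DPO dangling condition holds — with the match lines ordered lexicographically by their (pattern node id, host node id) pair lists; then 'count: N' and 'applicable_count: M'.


6 match(es); 3 pass the dangling check.
match: 0->2, 1->3, 2->4
match: 0->2, 1->3, 2->5
match: 0->2, 1->3, 2->8
match: 0->9, 1->8, 2->3 | applicable
match: 0->9, 1->8, 2->4 | applicable
match: 0->9, 1->8, 2->5 | applicable
count: 6
applicable_count: 3


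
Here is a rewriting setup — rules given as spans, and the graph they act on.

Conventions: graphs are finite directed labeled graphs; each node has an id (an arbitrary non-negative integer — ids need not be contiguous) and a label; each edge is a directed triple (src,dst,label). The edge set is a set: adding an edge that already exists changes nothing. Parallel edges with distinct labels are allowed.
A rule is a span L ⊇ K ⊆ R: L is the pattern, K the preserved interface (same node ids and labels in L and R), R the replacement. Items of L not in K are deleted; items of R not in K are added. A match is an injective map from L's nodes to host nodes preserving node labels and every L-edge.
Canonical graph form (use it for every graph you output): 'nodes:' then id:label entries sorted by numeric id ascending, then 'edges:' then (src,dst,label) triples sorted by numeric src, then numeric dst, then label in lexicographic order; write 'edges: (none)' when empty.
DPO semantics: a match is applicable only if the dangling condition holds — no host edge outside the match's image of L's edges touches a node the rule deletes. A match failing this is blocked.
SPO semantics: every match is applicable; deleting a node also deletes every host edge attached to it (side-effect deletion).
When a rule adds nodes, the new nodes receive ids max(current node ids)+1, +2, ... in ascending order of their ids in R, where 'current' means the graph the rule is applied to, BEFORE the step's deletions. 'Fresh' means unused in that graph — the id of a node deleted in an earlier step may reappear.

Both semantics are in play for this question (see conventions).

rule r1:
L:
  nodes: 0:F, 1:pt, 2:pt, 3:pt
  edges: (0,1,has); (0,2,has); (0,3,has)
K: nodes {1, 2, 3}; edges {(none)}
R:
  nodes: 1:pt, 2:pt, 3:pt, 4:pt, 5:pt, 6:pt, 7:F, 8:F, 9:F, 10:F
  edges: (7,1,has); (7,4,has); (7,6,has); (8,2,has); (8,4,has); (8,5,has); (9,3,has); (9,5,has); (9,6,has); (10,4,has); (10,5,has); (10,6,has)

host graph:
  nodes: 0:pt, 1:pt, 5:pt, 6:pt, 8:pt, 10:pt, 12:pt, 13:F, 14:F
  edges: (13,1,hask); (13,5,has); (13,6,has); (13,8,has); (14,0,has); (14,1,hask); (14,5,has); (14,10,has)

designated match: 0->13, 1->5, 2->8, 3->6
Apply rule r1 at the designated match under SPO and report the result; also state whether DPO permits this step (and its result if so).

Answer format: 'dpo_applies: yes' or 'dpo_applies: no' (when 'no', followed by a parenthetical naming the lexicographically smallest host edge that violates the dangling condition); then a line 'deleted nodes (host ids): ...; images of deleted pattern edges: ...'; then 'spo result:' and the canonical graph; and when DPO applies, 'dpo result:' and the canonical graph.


dpo_applies: no
(the rule deletes node 13, which keeps host edge (13,1,hask) outside the match image — the dangling condition fails, DPO blocks; SPO proceeds and side-deletes such edges)
deleted nodes (host ids): 13; images of deleted pattern edges: (13,5,has); (13,6,has); (13,8,has)
spo result:
nodes: 0:pt, 1:pt, 5:pt, 6:pt, 8:pt, 10:pt, 12:pt, 14:F, 15:pt, 16:pt, 17:pt, 18:F, 19:F, 20:F, 21:F
edges: (14,0,has); (14,1,hask); (14,5,has); (14,10,has); (18,5,has); (18,15,has); (18,17,has); (19,8,has); (19,15,has); (19,16,has); (20,6,has); (20,16,has); (20,17,has); (21,15,has); (21,16,has); (21,17,has)


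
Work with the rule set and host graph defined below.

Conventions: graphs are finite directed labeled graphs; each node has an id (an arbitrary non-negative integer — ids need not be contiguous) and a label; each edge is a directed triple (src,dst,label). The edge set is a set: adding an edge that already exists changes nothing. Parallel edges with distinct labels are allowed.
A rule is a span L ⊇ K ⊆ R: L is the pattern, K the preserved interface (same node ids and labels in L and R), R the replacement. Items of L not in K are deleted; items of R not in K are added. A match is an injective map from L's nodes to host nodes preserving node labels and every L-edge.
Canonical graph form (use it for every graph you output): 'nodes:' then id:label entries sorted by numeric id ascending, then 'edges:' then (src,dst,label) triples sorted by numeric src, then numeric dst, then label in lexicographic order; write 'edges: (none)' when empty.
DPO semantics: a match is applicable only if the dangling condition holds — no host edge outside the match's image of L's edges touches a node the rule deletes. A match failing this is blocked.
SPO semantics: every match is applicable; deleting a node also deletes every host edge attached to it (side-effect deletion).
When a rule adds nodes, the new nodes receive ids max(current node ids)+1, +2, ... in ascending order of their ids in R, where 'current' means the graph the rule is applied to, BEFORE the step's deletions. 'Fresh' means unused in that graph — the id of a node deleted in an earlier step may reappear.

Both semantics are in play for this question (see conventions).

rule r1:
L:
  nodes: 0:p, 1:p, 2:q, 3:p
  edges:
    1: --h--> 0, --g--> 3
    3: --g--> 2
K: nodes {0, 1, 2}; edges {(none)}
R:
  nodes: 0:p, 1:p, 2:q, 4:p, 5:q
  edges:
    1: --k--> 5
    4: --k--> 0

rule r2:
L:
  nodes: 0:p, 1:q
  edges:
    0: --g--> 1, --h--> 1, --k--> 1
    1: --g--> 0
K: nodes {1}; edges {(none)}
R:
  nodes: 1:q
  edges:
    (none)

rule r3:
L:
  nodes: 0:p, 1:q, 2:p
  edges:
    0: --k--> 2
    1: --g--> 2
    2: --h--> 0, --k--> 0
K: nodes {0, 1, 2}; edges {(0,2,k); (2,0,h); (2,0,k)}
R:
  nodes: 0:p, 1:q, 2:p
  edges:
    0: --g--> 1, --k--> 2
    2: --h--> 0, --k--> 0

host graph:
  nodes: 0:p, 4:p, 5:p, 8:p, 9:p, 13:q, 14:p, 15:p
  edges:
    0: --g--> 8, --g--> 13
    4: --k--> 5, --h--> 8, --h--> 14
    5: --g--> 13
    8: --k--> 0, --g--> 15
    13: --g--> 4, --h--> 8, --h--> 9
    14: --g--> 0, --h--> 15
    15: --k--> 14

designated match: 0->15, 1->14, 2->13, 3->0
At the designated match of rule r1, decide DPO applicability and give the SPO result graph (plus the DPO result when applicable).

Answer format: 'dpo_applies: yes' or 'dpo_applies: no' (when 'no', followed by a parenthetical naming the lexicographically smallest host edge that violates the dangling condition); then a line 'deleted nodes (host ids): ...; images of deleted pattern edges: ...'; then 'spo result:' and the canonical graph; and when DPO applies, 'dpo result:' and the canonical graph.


dpo_applies: no
(the rule deletes node 0, which keeps host edge (0,8,g) outside the match image — the dangling condition fails, DPO blocks; SPO proceeds and side-deletes such edges)
deleted nodes (host ids): 0; images of deleted pattern edges: (0,13,g); (14,0,g); (14,15,h)
spo result:
nodes: 4:p, 5:p, 8:p, 9:p, 13:q, 14:p, 15:p, 16:p, 17:q
edges: (4,5,k); (4,8,h); (4,14,h); (5,13,g); (8,15,g); (13,4,g); (13,8,h); (13,9,h); (14,17,k); (15,14,k); (16,15,k)


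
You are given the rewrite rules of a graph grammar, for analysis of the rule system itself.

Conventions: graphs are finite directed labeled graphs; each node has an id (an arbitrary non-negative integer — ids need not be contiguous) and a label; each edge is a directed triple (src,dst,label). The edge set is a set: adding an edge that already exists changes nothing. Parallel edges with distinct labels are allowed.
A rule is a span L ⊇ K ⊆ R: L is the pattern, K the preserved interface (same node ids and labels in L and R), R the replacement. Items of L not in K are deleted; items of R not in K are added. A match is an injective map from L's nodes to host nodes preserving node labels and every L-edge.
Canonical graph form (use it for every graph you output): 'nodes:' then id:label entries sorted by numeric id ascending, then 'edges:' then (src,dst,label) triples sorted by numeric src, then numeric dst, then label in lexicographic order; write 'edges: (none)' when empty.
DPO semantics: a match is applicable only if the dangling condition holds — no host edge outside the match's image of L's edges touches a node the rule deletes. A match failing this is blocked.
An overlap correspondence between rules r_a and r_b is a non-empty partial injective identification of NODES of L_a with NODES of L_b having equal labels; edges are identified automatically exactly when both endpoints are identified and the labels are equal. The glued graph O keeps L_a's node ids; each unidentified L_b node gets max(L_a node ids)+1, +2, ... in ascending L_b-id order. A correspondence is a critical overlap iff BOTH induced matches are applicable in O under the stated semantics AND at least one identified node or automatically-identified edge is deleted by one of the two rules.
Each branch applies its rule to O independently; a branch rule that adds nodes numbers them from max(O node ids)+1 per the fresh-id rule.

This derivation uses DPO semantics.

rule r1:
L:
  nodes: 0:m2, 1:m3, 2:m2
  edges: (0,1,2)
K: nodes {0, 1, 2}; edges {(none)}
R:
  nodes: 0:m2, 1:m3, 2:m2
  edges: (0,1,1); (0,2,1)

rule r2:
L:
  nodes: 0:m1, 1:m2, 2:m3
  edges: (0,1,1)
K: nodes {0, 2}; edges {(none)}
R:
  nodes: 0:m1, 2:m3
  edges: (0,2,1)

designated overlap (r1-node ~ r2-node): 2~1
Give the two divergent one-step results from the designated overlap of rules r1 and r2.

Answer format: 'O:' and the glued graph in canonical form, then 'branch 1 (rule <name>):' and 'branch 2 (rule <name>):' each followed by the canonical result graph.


O:
nodes: 0:m2, 1:m3, 2:m2, 3:m1, 4:m3
edges: (0,1,2); (3,2,1)
branch 1 (rule r1):
nodes: 0:m2, 1:m3, 2:m2, 3:m1, 4:m3
edges: (0,1,1); (0,2,1); (3,2,1)
branch 2 (rule r2):
nodes: 0:m2, 1:m3, 3:m1, 4:m3
edges: (0,1,2); (3,4,1)


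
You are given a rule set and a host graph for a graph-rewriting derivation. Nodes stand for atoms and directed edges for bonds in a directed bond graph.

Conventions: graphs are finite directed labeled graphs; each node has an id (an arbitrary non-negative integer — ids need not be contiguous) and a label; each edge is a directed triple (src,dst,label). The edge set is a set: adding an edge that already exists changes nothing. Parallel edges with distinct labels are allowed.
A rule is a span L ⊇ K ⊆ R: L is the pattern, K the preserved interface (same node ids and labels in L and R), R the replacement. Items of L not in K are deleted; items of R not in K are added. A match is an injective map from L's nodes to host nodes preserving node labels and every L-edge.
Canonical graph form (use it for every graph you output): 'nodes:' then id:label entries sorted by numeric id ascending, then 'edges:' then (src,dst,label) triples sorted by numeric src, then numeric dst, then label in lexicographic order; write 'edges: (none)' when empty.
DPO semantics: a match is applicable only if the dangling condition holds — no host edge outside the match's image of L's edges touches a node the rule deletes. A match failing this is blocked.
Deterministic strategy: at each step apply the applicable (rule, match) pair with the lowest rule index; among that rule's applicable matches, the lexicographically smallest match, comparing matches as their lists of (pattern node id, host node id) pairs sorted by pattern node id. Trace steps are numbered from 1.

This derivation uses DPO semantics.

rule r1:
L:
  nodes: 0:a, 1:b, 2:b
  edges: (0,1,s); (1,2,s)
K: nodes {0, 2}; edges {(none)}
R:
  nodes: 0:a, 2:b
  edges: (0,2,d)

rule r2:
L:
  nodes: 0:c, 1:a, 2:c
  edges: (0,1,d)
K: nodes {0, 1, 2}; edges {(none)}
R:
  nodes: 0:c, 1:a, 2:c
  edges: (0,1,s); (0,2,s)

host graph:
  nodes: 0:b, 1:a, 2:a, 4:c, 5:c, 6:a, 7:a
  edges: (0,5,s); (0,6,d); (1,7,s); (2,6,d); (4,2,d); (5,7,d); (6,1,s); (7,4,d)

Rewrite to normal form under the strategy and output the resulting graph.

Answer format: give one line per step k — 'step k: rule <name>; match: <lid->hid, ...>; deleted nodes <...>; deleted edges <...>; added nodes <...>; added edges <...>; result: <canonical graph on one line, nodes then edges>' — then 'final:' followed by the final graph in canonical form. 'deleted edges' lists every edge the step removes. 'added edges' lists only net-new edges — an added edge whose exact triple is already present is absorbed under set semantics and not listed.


step 1: rule r2; match: 0->4, 1->2, 2->5; deleted nodes (none); deleted edges (4,2,d); added nodes (none); added edges (4,2,s); (4,5,s); result: nodes: 0:b, 1:a, 2:a, 4:c, 5:c, 6:a, 7:a edges: (0,5,s); (0,6,d); (1,7,s); (2,6,d); (4,2,s); (4,5,s); (5,7,d); (6,1,s); (7,4,d)
step 2: rule r2; match: 0->5, 1->7, 2->4; deleted nodes (none); deleted edges (5,7,d); added nodes (none); added edges (5,4,s); (5,7,s); result: nodes: 0:b, 1:a, 2:a, 4:c, 5:c, 6:a, 7:a edges: (0,5,s); (0,6,d); (1,7,s); (2,6,d); (4,2,s); (4,5,s); (5,4,s); (5,7,s); (6,1,s); (7,4,d)
final:
nodes: 0:b, 1:a, 2:a, 4:c, 5:c, 6:a, 7:a
edges: (0,5,s); (0,6,d); (1,7,s); (2,6,d); (4,2,s); (4,5,s); (5,4,s); (5,7,s); (6,1,s); (7,4,d)


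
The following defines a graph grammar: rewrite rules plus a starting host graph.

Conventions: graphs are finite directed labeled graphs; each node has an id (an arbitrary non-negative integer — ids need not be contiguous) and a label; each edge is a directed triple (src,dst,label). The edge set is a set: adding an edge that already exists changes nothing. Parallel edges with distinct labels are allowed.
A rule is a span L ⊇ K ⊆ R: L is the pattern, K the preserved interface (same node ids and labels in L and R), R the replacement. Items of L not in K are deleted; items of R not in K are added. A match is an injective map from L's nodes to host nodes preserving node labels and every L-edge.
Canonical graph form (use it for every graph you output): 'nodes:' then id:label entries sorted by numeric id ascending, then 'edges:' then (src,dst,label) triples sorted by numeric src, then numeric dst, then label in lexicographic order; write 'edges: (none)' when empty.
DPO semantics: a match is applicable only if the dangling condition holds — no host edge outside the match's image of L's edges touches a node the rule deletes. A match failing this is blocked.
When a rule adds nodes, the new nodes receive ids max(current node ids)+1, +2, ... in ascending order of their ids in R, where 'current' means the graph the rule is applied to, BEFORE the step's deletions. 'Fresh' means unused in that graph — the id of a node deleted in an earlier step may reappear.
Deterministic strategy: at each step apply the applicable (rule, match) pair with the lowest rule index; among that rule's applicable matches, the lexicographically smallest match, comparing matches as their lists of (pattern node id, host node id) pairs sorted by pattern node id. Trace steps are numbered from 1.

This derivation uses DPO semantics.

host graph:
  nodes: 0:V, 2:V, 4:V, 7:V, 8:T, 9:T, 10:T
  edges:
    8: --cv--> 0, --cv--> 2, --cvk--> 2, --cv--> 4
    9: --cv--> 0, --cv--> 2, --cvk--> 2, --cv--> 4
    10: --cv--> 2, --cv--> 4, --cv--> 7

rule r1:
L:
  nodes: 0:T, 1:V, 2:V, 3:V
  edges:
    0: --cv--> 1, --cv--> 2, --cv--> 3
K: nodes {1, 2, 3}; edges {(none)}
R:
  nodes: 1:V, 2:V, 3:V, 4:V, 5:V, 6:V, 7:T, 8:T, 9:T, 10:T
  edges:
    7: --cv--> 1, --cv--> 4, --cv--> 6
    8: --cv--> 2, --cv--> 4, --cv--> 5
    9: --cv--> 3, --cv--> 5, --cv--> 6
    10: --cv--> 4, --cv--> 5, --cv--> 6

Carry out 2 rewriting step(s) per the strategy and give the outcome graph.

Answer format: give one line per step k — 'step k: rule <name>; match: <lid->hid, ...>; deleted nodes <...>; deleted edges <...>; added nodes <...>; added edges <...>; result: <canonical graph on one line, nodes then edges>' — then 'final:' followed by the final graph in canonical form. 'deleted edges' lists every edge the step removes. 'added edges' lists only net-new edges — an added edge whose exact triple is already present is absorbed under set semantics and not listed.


step 1: rule r1; match: 0->10, 1->2, 2->4, 3->7; deleted nodes 10; deleted edges (10,2,cv); (10,4,cv); (10,7,cv); added nodes 11, 12, 13, 14, 15, 16, 17; added edges (14,2,cv); (14,11,cv); (14,13,cv); (15,4,cv); (15,11,cv); (15,12,cv); (16,7,cv); (16,12,cv); (16,13,cv); (17,11,cv); (17,12,cv); (17,13,cv); result: nodes: 0:V, 2:V, 4:V, 7:V, 8:T, 9:T, 11:V, 12:V, 13:V, 14:T, 15:T, 16:T, 17:T edges: (8,0,cv); (8,2,cv); (8,2,cvk); (8,4,cv); (9,0,cv); (9,2,cv); (9,2,cvk); (9,4,cv); (14,2,cv); (14,11,cv); (14,13,cv); (15,4,cv); (15,11,cv); (15,12,cv); (16,7,cv); (16,12,cv); (16,13,cv); (17,11,cv); (17,12,cv); (17,13,cv)
step 2: rule r1; match: 0->14, 1->2, 2->11, 3->13; deleted nodes 14; deleted edges (14,2,cv); (14,11,cv); (14,13,cv); added nodes 18, 19, 20, 21, 22, 23, 24; added edges (21,2,cv); (21,18,cv); (21,20,cv); (22,11,cv); (22,18,cv); (22,19,cv); (23,13,cv); (23,19,cv); (23,20,cv); (24,18,cv); (24,19,cv); (24,20,cv); result: nodes: 0:V, 2:V, 4:V, 7:V, 8:T, 9:T, 11:V, 12:V, 13:V, 15:T, 16:T, 17:T, 18:V, 19:V, 20:V, 21:T, 22:T, 23:T, 24:T edges: (8,0,cv); (8,2,cv); (8,2,cvk); (8,4,cv); (9,0,cv); (9,2,cv); (9,2,cvk); (9,4,cv); (15,4,cv); (15,11,cv); (15,12,cv); (16,7,cv); (16,12,cv); (16,13,cv); (17,11,cv); (17,12,cv); (17,13,cv); (21,2,cv); (21,18,cv); (21,20,cv); (22,11,cv); (22,18,cv); (22,19,cv); (23,13,cv); (23,19,cv); (23,20,cv); (24,18,cv); (24,19,cv); (24,20,cv)
final:
nodes: 0:V, 2:V, 4:V, 7:V, 8:T, 9:T, 11:V, 12:V, 13:V, 15:T, 16:T, 17:T, 18:V, 19:V, 20:V, 21:T, 22:T, 23:T, 24:T
edges: (8,0,cv); (8,2,cv); (8,2,cvk); (8,4,cv); (9,0,cv); (9,2,cv); (9,2,cvk); (9,4,cv); (15,4,cv); (15,11,cv); (15,12,cv); (16,7,cv); (16,12,cv); (16,13,cv); (17,11,cv); (17,12,cv); (17,13,cv); (21,2,cv); (21,18,cv); (21,20,cv); (22,11,cv); (22,18,cv); (22,19,cv); (23,13,cv); (23,19,cv); (23,20,cv); (24,18,cv); (24,19,cv); (24,20,cv)
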